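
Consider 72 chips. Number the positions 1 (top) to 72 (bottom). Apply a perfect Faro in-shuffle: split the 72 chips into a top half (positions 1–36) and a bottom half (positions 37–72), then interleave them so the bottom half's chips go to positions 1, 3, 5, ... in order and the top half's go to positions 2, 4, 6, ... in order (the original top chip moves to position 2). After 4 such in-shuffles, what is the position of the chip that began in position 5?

Track the chip's position through each in-shuffle:
5 → 10 → 20 → 40 → 7

7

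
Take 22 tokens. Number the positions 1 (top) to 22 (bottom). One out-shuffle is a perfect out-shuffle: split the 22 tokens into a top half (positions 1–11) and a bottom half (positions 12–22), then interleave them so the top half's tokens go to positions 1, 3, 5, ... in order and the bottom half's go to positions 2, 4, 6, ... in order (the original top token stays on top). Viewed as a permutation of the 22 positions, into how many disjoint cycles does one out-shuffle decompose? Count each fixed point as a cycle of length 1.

Trace each unvisited position around until it returns:
(1) (2 3 5 9 17 12) (4 7 13) (6 11 21 20 18 14) (8 15) (10 19 16) (22)
7 cycles in total.

7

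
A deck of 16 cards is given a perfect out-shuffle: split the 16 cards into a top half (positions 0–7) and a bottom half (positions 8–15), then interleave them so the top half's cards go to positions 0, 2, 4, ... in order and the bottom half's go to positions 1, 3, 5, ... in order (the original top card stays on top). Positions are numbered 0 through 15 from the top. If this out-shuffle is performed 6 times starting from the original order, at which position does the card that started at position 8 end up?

2

Track the card's position through each out-shuffle:
8 → 1 → 2 → 4 → 8 → 1 → 2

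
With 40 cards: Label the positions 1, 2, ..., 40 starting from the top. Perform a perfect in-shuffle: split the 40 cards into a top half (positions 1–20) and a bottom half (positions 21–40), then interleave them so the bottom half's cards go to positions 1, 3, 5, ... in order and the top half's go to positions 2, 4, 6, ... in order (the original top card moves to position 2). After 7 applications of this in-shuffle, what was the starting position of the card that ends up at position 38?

Work backwards from position 38, undoing one in-shuffle at a time:
38 ← 19 ← 30 ← 15 ← 28 ← 14 ← 7 ← 24
So the card now at position 38 started at position 24.

24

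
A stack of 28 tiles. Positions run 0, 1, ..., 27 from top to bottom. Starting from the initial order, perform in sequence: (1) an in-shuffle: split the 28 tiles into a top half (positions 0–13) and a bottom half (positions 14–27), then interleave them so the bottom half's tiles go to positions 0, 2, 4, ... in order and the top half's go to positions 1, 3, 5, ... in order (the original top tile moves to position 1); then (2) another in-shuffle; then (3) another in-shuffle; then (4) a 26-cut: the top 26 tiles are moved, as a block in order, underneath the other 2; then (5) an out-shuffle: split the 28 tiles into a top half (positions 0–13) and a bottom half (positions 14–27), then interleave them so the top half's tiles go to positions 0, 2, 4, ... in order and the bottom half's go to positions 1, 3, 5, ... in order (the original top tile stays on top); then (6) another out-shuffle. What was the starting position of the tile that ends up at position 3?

Undo the operations in reverse order, starting from position 3:
  undo op 6 (out-shuffle, from bottom half): 3 ← 15
  undo op 5 (out-shuffle, from bottom half): 15 ← 21
  undo op 4 (cut 26): 21 ← 19
  undo op 3 (in-shuffle, from top half): 19 ← 9
  undo op 2 (in-shuffle, from top half): 9 ← 4
  undo op 1 (in-shuffle, from bottom half): 4 ← 16
So the tile at position 3 came from original position 16.

16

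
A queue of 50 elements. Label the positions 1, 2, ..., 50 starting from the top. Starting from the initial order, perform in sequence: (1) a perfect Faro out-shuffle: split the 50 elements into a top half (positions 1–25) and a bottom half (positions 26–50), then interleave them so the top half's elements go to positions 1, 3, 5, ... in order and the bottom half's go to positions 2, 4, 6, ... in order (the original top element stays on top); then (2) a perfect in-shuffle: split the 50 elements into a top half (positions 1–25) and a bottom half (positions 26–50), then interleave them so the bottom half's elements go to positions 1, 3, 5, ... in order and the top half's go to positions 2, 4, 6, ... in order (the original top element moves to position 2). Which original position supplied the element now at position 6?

Undo the operations in reverse order, starting from position 6:
  undo op 2 (in-shuffle, from top half): 6 ← 3
  undo op 1 (out-shuffle, from top half): 3 ← 2
So the element at position 6 came from original position 2.

2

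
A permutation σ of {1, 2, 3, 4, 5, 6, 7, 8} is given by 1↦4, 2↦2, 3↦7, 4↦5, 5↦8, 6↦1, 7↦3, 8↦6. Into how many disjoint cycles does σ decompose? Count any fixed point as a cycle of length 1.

Cycle decomposition: (1 4 5 8 6) (2) (3 7).
3 cycles.

3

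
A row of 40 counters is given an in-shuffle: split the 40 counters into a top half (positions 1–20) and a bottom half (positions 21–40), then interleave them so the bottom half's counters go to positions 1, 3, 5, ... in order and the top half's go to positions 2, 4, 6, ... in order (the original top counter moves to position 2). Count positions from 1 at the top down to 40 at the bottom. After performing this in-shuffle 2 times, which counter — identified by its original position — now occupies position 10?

Work backwards from position 10, undoing one in-shuffle at a time:
10 ← 5 ← 23
So the counter now at position 10 started at position 23.

23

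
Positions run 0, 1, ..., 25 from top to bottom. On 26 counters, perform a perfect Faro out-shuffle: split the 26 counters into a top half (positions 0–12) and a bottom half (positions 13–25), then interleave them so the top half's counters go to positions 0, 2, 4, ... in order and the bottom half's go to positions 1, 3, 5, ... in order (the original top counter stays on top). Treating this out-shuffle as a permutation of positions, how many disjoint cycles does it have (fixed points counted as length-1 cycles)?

Trace each unvisited position around until it returns:
(0) (1 2 4 8 16 7 ... len 20) (5 10 20 15) (25)
4 cycles in total.

4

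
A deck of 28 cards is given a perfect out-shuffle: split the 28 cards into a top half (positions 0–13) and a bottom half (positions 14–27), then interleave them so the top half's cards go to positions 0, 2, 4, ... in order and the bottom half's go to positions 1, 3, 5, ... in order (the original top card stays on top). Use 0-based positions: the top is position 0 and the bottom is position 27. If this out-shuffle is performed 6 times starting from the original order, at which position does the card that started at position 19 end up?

1

Track the card's position through each out-shuffle:
19 → 11 → 22 → 17 → 7 → 14 → 1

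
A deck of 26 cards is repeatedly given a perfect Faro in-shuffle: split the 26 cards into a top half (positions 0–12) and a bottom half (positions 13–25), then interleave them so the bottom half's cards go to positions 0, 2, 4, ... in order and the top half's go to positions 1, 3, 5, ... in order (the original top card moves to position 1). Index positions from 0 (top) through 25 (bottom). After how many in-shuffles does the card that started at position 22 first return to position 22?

Follow position 22 under repeated in-shuffles:
22 → 18 → 10 → 21 → 16 → 6 → 13 → 0 → 1 → 3 → 7 → 15 → 4 → 9 → 19 → 12 → 25 → 24 → 22
It first returns after 18 in-shuffles.

18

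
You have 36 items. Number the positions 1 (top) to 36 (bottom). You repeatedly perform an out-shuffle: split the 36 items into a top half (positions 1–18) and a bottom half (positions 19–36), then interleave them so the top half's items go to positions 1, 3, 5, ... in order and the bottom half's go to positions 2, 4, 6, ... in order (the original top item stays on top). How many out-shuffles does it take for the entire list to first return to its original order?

The out-shuffle permutes the 36 positions with cycle lengths [1, 1, 3, 3, 4, 12, 12].
Every item is home exactly when every cycle has completed a whole number of laps, i.e. after lcm(1, 3, 4, 12) = 12 out-shuffles.

12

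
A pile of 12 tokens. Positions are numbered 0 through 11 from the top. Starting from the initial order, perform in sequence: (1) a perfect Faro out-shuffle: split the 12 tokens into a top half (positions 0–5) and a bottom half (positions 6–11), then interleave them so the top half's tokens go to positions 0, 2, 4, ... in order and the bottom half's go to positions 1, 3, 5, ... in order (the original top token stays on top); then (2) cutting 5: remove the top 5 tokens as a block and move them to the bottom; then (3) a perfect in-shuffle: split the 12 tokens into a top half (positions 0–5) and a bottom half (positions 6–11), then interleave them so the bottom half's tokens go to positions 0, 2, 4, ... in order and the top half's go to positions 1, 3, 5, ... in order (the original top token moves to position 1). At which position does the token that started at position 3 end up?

Track the token from position 3 forward through each operation:
  after op 1 (out-shuffle): 3 → 6
  after op 2 (cut 5): 6 → 1
  after op 3 (in-shuffle): 1 → 3

3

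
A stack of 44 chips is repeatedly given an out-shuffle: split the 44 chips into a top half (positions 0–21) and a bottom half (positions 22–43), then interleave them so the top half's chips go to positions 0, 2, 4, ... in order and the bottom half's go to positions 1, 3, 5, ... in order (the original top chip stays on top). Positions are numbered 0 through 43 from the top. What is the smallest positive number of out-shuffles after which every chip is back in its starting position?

The out-shuffle permutes the 44 positions with cycle lengths [1, 1, 14, 14, 14].
Every chip is home exactly when every cycle has completed a whole number of laps, i.e. after lcm(1, 14) = 14 out-shuffles.

14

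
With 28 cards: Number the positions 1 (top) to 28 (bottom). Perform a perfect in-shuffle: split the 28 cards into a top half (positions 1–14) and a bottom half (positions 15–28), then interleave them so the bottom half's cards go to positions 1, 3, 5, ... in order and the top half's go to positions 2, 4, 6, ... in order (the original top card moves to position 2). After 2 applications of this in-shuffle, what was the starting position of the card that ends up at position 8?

2

Work backwards from position 8, undoing one in-shuffle at a time:
8 ← 4 ← 2
So the card now at position 8 started at position 2.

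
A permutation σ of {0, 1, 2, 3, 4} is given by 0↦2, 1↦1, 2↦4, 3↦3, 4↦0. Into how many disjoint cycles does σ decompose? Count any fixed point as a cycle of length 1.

Cycle decomposition: (0 2 4) (1) (3).
3 cycles.

3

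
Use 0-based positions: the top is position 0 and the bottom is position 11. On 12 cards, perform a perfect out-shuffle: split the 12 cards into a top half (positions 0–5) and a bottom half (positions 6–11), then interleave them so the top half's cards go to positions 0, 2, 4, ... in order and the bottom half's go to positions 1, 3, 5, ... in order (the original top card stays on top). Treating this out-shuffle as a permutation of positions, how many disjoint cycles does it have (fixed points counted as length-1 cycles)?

Trace each unvisited position around until it returns:
(0) (1 2 4 8 5 10 9 7 3 6) (11)
3 cycles in total.

3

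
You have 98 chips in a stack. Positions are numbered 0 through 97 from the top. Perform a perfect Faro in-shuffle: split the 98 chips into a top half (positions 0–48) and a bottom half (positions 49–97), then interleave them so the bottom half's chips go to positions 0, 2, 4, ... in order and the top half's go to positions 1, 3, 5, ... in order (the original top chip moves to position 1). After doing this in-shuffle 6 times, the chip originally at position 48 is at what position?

66

Track the chip's position through each in-shuffle:
48 → 97 → 96 → 94 → 90 → 82 → 66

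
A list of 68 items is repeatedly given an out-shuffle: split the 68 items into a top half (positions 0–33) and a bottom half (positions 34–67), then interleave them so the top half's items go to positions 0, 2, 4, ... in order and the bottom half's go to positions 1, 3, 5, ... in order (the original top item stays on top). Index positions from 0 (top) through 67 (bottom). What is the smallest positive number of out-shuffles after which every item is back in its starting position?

66

The out-shuffle permutes the 68 positions with cycle lengths [1, 1, 66].
Every item is home exactly when every cycle has completed a whole number of laps, i.e. after lcm(1, 66) = 66 out-shuffles.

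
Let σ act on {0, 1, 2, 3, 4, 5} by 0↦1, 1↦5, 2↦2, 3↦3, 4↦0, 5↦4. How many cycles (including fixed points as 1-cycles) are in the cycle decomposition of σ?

3

Cycle decomposition: (0 1 5 4) (2) (3).
3 cycles.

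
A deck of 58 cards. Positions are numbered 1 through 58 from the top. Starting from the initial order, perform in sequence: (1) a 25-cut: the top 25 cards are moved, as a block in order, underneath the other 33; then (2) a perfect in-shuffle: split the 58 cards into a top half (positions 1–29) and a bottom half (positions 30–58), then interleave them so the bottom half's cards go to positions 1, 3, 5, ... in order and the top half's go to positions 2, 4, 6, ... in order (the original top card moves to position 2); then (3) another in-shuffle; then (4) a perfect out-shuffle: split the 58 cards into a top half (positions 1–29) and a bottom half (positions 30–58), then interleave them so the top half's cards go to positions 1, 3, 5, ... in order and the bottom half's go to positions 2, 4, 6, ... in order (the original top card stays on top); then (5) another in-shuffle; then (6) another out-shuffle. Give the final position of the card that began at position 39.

40

Track the card from position 39 forward through each operation:
  after op 1 (cut 25): 39 → 14
  after op 2 (in-shuffle): 14 → 28
  after op 3 (in-shuffle): 28 → 56
  after op 4 (out-shuffle): 56 → 54
  after op 5 (in-shuffle): 54 → 49
  after op 6 (out-shuffle): 49 → 40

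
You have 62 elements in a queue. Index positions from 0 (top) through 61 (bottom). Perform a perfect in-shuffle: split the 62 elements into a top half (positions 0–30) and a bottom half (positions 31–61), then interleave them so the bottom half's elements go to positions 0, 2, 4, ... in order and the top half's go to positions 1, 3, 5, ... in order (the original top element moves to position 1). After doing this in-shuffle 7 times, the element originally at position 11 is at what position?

Track the element's position through each in-shuffle:
11 → 23 → 47 → 32 → 2 → 5 → 11 → 23

23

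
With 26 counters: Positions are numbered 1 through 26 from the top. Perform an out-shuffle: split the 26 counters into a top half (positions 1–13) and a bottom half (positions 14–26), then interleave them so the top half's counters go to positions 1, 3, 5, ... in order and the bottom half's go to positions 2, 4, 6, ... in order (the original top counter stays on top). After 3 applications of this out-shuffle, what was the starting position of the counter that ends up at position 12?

Work backwards from position 12, undoing one out-shuffle at a time:
12 ← 19 ← 10 ← 18
So the counter now at position 12 started at position 18.

18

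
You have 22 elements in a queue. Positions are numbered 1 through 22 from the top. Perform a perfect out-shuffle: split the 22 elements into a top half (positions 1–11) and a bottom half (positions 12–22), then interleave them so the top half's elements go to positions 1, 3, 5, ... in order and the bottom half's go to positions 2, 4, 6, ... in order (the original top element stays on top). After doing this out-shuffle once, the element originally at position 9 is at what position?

Track the element's position through each out-shuffle:
9 → 17

17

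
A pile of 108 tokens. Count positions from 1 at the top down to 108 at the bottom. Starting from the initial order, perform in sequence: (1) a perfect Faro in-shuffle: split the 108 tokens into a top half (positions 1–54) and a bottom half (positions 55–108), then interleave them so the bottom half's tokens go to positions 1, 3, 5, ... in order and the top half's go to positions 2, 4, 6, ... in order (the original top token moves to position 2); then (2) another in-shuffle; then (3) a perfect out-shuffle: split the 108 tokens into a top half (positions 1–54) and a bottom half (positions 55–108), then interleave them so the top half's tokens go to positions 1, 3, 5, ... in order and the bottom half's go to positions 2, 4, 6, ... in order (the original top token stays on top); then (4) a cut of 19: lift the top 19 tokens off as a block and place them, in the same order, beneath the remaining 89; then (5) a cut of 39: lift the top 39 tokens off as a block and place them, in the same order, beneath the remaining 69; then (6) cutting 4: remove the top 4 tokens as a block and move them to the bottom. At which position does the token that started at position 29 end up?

59

Track the token from position 29 forward through each operation:
  after op 1 (in-shuffle): 29 → 58
  after op 2 (in-shuffle): 58 → 7
  after op 3 (out-shuffle): 7 → 13
  after op 4 (cut 19): 13 → 102
  after op 5 (cut 39): 102 → 63
  after op 6 (cut 4): 63 → 59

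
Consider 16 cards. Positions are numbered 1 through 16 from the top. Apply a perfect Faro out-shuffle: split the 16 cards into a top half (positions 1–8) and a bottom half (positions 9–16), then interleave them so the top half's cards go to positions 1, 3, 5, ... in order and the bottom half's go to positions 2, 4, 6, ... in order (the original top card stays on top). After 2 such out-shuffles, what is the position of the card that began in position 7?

Track the card's position through each out-shuffle:
7 → 13 → 10

10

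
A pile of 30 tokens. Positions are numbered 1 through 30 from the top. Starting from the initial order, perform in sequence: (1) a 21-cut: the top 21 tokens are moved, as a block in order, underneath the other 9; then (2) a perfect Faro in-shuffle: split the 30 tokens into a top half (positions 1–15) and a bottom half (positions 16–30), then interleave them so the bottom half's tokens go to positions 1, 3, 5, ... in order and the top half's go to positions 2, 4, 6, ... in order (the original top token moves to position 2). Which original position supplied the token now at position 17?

15

Undo the operations in reverse order, starting from position 17:
  undo op 2 (in-shuffle, from bottom half): 17 ← 24
  undo op 1 (cut 21): 24 ← 15
So the token at position 17 came from original position 15.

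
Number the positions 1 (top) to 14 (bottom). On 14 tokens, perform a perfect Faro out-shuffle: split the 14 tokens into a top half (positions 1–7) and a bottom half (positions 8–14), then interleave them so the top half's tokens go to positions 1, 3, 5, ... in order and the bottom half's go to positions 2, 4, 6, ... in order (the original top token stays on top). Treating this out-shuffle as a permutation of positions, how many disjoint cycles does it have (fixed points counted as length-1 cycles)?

3

Trace each unvisited position around until it returns:
(1) (2 3 5 9 4 7 ... len 12) (14)
3 cycles in total.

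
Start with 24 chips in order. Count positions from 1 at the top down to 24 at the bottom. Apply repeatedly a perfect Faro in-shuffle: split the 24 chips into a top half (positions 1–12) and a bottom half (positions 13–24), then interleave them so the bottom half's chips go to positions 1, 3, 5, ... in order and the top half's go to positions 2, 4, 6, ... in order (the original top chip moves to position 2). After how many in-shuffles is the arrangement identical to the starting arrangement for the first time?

20

The in-shuffle permutes the 24 positions with cycle lengths [4, 20].
Every chip is home exactly when every cycle has completed a whole number of laps, i.e. after lcm(4, 20) = 20 in-shuffles.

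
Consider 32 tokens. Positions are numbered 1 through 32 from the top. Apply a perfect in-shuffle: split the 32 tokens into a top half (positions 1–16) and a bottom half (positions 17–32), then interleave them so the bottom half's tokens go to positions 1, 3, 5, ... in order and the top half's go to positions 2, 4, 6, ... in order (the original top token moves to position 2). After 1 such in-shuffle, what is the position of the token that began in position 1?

Track the token's position through each in-shuffle:
1 → 2

2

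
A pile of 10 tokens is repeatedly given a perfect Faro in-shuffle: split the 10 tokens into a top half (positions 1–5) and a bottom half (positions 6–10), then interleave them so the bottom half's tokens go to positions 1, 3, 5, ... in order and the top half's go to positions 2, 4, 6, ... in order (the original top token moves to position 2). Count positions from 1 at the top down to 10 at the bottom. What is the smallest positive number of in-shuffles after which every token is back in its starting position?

The in-shuffle permutes the 10 positions with cycle lengths [10].
Every token is home exactly when every cycle has completed a whole number of laps, i.e. after lcm(10) = 10 in-shuffles.

10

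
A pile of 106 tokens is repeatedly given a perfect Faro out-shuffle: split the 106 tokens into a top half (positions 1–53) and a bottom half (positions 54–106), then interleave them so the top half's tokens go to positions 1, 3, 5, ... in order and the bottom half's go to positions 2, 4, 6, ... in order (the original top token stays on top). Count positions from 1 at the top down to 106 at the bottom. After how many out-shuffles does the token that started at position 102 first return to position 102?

Follow position 102 under repeated out-shuffles:
102 → 98 → 90 → 74 → 42 → 83 → 60 → 14 → 27 → 53 → 105 → 104 → 102
It first returns after 12 out-shuffles.

12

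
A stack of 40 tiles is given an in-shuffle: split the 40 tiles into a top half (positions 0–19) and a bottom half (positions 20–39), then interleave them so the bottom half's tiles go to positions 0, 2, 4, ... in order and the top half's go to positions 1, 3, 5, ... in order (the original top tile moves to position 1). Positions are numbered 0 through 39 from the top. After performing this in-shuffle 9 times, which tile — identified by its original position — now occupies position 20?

Work backwards from position 20, undoing one in-shuffle at a time:
20 ← 30 ← 35 ← 17 ← 8 ← 24 ← 32 ← 36 ← 38 ← 39
So the tile now at position 20 started at position 39.

39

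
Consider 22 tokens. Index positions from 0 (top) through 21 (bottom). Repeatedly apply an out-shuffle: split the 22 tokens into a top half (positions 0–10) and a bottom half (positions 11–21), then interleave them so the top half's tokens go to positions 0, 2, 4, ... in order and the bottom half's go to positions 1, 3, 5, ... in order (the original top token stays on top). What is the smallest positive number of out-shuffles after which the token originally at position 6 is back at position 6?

Follow position 6 under repeated out-shuffles:
6 → 12 → 3 → 6
It first returns after 3 out-shuffles.

3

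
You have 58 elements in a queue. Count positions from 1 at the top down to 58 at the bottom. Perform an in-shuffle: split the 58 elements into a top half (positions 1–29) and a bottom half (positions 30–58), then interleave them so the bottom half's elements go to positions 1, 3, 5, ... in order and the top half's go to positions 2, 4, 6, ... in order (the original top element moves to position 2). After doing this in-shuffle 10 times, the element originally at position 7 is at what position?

29

Track the element's position through each in-shuffle:
7 → 14 → 28 → 56 → 53 → 47 → 35 → 11 → 22 → 44 → 29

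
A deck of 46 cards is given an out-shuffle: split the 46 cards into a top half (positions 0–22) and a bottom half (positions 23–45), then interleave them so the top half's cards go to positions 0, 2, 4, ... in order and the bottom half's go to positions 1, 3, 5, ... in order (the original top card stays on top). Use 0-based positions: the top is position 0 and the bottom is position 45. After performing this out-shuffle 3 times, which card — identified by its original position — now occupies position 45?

45

Work backwards from position 45, undoing one out-shuffle at a time:
45 ← 45 ← 45 ← 45
So the card now at position 45 started at position 45.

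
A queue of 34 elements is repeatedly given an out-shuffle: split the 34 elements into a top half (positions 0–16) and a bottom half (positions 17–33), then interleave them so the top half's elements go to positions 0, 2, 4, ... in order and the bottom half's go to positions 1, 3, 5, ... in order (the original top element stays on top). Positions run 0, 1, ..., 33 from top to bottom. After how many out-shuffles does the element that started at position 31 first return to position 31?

Follow position 31 under repeated out-shuffles:
31 → 29 → 25 → 17 → 1 → 2 → 4 → 8 → 16 → 32 → 31
It first returns after 10 out-shuffles.

10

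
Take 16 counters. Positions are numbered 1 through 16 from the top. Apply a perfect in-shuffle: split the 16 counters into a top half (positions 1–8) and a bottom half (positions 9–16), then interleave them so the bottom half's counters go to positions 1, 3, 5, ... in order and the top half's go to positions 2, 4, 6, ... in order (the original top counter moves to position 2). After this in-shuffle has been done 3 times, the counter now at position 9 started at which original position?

Work backwards from position 9, undoing one in-shuffle at a time:
9 ← 13 ← 15 ← 16
So the counter now at position 9 started at position 16.

16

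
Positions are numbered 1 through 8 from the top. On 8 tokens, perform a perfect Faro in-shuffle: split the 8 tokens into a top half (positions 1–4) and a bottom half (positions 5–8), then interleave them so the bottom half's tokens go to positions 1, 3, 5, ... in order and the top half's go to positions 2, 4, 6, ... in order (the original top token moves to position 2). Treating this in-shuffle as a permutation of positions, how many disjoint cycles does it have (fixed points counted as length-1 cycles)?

Trace each unvisited position around until it returns:
(1 2 4 8 7 5) (3 6)
2 cycles in total.

2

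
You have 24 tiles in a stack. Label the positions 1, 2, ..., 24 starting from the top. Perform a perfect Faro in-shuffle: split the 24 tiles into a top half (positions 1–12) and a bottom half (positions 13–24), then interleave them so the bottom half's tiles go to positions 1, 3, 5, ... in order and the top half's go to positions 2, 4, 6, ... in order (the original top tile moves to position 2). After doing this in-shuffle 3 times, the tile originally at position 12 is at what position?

Track the tile's position through each in-shuffle:
12 → 24 → 23 → 21

21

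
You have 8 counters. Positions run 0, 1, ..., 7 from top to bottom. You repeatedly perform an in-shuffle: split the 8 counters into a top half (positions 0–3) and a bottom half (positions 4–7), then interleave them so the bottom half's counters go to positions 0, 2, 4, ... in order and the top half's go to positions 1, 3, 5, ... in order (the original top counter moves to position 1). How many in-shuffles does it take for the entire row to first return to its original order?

The in-shuffle permutes the 8 positions with cycle lengths [2, 6].
Every counter is home exactly when every cycle has completed a whole number of laps, i.e. after lcm(2, 6) = 6 in-shuffles.

6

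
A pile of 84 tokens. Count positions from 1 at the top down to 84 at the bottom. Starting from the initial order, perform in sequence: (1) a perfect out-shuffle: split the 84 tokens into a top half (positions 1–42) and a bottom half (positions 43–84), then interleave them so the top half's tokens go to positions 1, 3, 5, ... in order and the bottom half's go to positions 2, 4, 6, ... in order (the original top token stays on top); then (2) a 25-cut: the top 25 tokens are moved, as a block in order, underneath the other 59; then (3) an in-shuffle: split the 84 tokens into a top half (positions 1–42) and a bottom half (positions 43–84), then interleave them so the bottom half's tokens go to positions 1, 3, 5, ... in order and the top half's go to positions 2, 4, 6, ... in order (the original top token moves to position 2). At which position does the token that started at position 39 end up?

Track the token from position 39 forward through each operation:
  after op 1 (out-shuffle): 39 → 77
  after op 2 (cut 25): 77 → 52
  after op 3 (in-shuffle): 52 → 19

19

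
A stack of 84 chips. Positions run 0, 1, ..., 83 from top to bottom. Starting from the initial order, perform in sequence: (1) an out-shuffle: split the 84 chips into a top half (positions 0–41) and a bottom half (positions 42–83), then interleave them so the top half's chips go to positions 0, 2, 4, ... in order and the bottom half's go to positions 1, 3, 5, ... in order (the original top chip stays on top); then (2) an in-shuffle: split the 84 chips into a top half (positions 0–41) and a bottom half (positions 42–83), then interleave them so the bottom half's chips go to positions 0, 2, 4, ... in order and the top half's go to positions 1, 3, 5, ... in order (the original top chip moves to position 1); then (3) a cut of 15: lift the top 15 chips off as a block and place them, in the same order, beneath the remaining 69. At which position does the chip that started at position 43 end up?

76

Track the chip from position 43 forward through each operation:
  after op 1 (out-shuffle): 43 → 3
  after op 2 (in-shuffle): 3 → 7
  after op 3 (cut 15): 7 → 76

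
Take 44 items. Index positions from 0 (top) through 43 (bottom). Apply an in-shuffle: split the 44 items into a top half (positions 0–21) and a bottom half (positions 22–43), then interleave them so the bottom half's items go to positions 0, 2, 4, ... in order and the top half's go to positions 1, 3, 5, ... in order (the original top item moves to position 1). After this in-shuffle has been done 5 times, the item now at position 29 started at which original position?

Work backwards from position 29, undoing one in-shuffle at a time:
29 ← 14 ← 29 ← 14 ← 29 ← 14
So the item now at position 29 started at position 14.

14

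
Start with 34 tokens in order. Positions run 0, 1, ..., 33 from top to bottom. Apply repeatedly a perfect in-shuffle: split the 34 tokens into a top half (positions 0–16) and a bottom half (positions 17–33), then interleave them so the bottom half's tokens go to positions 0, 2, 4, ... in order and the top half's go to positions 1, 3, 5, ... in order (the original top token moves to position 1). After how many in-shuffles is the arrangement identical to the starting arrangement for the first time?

The in-shuffle permutes the 34 positions with cycle lengths [3, 3, 4, 12, 12].
Every token is home exactly when every cycle has completed a whole number of laps, i.e. after lcm(3, 4, 12) = 12 in-shuffles.

12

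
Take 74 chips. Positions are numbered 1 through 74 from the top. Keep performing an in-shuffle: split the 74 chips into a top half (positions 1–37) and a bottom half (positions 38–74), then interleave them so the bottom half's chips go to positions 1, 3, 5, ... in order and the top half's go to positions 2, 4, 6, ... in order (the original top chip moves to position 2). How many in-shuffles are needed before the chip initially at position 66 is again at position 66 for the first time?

20

Follow position 66 under repeated in-shuffles:
66 → 57 → 39 → 3 → 6 → 12 → 24 → 48 → 21 → 42 → 9 → 18 → 36 → 72 → 69 → 63 → 51 → 27 → 54 → 33 → 66
It first returns after 20 in-shuffles.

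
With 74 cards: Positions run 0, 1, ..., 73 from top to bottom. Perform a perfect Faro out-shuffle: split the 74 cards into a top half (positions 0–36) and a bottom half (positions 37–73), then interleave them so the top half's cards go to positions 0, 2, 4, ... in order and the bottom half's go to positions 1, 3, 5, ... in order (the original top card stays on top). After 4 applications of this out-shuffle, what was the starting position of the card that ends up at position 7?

Work backwards from position 7, undoing one out-shuffle at a time:
7 ← 40 ← 20 ← 10 ← 5
So the card now at position 7 started at position 5.

5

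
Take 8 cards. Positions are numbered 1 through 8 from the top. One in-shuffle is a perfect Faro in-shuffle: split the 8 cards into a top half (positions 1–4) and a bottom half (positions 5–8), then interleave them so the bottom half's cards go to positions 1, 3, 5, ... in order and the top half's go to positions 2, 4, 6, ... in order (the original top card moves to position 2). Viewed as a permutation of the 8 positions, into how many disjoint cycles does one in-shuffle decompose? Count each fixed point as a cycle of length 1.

2

Trace each unvisited position around until it returns:
(1 2 4 8 7 5) (3 6)
2 cycles in total.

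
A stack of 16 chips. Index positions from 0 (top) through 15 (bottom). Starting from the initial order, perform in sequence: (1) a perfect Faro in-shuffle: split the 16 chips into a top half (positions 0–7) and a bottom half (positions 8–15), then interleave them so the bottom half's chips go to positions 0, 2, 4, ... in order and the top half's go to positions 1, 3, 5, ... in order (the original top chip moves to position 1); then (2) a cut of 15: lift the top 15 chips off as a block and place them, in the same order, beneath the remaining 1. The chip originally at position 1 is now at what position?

4

Track the chip from position 1 forward through each operation:
  after op 1 (in-shuffle): 1 → 3
  after op 2 (cut 15): 3 → 4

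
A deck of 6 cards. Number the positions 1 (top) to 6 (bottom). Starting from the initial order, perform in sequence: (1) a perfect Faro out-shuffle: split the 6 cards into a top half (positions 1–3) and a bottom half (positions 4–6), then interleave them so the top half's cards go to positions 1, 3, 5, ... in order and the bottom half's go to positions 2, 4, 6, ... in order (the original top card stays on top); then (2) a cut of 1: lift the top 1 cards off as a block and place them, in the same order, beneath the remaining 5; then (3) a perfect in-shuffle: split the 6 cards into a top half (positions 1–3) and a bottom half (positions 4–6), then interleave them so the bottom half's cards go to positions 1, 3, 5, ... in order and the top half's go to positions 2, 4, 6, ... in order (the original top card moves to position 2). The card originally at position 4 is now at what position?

2

Track the card from position 4 forward through each operation:
  after op 1 (out-shuffle): 4 → 2
  after op 2 (cut 1): 2 → 1
  after op 3 (in-shuffle): 1 → 2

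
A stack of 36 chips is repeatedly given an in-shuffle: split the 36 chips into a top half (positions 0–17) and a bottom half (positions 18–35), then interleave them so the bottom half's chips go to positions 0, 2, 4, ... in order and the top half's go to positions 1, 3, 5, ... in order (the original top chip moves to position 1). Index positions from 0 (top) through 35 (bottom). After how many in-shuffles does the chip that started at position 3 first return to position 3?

Follow position 3 under repeated in-shuffles:
3 → 7 → 15 → 31 → 26 → 16 → 33 → 30 → ... → 3 (length 36)
It first returns after 36 in-shuffles.

36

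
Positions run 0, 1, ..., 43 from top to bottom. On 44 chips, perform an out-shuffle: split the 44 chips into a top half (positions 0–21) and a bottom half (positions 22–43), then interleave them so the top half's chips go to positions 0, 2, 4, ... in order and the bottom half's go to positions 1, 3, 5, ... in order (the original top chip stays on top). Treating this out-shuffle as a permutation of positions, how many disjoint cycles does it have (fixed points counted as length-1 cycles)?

5

Trace each unvisited position around until it returns:
(0) (1 2 4 8 16 32 ... len 14) (3 6 12 24 5 10 ... len 14) (7 14 28 13 26 9 ... len 14) (43)
5 cycles in total.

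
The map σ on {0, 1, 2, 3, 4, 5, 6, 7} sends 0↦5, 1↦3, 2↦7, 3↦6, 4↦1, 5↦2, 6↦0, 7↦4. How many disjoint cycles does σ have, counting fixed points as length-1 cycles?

1

Cycle decomposition: (0 5 2 7 4 1 3 6).
1 cycle.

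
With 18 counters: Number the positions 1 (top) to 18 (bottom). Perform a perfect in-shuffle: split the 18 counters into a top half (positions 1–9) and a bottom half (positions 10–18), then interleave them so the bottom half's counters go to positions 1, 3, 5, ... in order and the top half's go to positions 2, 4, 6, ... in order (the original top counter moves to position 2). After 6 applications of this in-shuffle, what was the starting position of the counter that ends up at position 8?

Work backwards from position 8, undoing one in-shuffle at a time:
8 ← 4 ← 2 ← 1 ← 10 ← 5 ← 12
So the counter now at position 8 started at position 12.

12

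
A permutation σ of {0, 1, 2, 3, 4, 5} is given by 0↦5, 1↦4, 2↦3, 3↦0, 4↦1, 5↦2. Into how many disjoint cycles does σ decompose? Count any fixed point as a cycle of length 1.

Cycle decomposition: (0 5 2 3) (1 4).
2 cycles.

2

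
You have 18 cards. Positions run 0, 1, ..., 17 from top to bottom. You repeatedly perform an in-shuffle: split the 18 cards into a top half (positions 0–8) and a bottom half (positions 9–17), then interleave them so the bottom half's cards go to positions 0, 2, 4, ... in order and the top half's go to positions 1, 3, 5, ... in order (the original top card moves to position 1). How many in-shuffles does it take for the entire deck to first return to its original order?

The in-shuffle permutes the 18 positions with cycle lengths [18].
Every card is home exactly when every cycle has completed a whole number of laps, i.e. after lcm(18) = 18 in-shuffles.

18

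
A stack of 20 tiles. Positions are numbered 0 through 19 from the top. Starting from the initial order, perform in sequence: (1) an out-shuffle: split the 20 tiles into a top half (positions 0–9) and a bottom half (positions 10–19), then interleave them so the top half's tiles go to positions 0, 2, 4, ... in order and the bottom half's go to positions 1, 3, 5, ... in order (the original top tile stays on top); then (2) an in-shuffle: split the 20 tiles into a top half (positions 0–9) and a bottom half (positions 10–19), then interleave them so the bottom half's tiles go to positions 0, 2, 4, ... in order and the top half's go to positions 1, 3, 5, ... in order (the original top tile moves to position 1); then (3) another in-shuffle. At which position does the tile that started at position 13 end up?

Track the tile from position 13 forward through each operation:
  after op 1 (out-shuffle): 13 → 7
  after op 2 (in-shuffle): 7 → 15
  after op 3 (in-shuffle): 15 → 10

10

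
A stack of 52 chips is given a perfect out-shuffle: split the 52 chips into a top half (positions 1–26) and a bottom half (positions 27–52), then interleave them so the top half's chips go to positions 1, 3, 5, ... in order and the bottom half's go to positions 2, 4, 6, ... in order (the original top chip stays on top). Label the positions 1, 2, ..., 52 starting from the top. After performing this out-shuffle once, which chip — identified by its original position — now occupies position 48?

Work backwards from position 48, undoing one out-shuffle at a time:
48 ← 50
So the chip now at position 48 started at position 50.

50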